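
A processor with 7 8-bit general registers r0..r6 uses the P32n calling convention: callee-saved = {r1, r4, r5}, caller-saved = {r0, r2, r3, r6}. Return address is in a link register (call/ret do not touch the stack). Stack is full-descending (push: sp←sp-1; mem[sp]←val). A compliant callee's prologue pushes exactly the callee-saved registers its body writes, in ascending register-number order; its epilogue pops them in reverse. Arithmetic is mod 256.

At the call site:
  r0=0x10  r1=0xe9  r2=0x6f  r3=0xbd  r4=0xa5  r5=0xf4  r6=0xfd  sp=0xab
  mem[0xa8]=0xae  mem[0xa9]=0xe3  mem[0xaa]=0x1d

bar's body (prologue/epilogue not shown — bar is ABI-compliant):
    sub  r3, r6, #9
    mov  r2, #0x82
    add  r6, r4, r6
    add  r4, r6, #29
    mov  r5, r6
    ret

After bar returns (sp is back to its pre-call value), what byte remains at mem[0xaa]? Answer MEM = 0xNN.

MEM = 0xa5

prologue: push r4 → mem[0xaa]=0xa5, sp=0xaa
prologue: push r5 → mem[0xa9]=0xf4, sp=0xa9
body[0] sub  r3, r6, #9 → r3=0xf4
body[1] mov  r2, #0x82 → r2=0x82
body[2] add  r6, r4, r6 → r6=0xa2
body[3] add  r4, r6, #29 → r4=0xbf
body[4] mov  r5, r6 → r5=0xa2
epilogue: pop r5=0xf4, sp=0xaa
epilogue: pop r4=0xa5, sp=0xab
prologue pushed ['r4', 'r5'] at ['0xaa', '0xa9']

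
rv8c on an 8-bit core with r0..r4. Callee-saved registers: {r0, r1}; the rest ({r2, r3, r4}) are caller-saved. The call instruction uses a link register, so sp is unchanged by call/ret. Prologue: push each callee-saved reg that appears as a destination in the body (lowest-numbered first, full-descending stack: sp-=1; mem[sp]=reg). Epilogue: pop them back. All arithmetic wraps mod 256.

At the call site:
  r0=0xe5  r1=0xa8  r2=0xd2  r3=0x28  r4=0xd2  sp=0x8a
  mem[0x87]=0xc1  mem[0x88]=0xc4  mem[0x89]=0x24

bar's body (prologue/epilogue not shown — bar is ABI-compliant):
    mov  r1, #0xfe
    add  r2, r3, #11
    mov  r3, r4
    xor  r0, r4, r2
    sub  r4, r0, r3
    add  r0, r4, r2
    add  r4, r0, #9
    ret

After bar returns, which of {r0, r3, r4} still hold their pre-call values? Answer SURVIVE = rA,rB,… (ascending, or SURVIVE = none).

SURVIVE = r0

prologue: push r0 → mem[0x89]=0xe5, sp=0x89
prologue: push r1 → mem[0x88]=0xa8, sp=0x88
body[0] mov  r1, #0xfe → r1=0xfe
body[1] add  r2, r3, #11 → r2=0x33
body[2] mov  r3, r4 → r3=0xd2
body[3] xor  r0, r4, r2 → r0=0xe1
body[4] sub  r4, r0, r3 → r4=0x0f
body[5] add  r0, r4, r2 → r0=0x42
body[6] add  r4, r0, #9 → r4=0x4b
epilogue: pop r1=0xa8, sp=0x89
epilogue: pop r0=0xe5, sp=0x8a
r0: callee-saved, written=True
r3: caller-saved, written=True
r4: caller-saved, written=True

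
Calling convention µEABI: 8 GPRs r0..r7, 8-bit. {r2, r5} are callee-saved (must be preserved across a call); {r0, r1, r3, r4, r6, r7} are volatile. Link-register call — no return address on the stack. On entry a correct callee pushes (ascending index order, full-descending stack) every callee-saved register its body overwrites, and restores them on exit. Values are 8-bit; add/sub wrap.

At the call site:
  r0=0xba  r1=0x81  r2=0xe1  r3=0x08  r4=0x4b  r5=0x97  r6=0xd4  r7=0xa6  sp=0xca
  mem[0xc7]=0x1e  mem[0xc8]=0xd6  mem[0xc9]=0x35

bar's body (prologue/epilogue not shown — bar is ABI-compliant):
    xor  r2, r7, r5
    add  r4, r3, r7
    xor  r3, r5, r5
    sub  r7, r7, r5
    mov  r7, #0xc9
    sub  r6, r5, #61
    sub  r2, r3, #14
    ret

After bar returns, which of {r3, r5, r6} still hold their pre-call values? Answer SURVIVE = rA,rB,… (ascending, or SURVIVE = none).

prologue: push r2 -> mem[0xc9]=0xe1, sp=0xc9
body[0] xor  r2, r7, r5 -> r2=0x31
body[1] add  r4, r3, r7 -> r4=0xae
body[2] xor  r3, r5, r5 -> r3=0x00
body[3] sub  r7, r7, r5 -> r7=0x0f
body[4] mov  r7, #0xc9 -> r7=0xc9
body[5] sub  r6, r5, #61 -> r6=0x5a
body[6] sub  r2, r3, #14 -> r2=0xf2
epilogue: pop r2=0xe1, sp=0xca
r3: caller-saved, written=True
r5: callee-saved, written=False
r6: caller-saved, written=True

SURVIVE = r5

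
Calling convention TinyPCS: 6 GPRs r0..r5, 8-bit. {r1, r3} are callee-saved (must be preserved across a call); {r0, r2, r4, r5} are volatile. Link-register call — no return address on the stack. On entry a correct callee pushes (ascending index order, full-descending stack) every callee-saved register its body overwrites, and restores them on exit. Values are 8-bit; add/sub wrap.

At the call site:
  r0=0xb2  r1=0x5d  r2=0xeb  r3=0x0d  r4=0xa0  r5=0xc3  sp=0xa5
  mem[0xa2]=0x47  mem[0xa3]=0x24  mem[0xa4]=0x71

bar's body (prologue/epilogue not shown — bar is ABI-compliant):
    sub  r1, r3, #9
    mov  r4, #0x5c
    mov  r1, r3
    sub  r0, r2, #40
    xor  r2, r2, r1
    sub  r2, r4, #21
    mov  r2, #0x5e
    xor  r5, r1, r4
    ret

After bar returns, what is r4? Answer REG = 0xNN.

REG = 0x5c

prologue: push r1 → mem[0xa4]=0x5d, sp=0xa4
body[0] sub  r1, r3, #9 → r1=0x04
body[1] mov  r4, #0x5c → r4=0x5c
body[2] mov  r1, r3 → r1=0x0d
body[3] sub  r0, r2, #40 → r0=0xc3
body[4] xor  r2, r2, r1 → r2=0xe6
body[5] sub  r2, r4, #21 → r2=0x47
body[6] mov  r2, #0x5e → r2=0x5e
body[7] xor  r5, r1, r4 → r5=0x51
epilogue: pop r1=0x5d, sp=0xa5
r4 is caller-saved → body value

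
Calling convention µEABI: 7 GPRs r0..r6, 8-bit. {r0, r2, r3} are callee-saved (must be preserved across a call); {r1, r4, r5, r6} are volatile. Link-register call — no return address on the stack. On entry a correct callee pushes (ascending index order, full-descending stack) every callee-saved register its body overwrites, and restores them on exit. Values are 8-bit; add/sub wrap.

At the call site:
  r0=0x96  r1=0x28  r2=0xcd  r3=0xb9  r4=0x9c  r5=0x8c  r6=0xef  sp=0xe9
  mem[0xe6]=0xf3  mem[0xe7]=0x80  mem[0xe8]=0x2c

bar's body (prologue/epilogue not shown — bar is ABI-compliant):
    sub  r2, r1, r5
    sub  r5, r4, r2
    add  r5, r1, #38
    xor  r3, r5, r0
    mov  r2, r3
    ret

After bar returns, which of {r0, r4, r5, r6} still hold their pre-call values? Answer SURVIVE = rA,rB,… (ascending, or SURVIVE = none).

prologue: push r2 -> mem[0xe8]=0xcd, sp=0xe8
prologue: push r3 -> mem[0xe7]=0xb9, sp=0xe7
body[0] sub  r2, r1, r5 -> r2=0x9c
body[1] sub  r5, r4, r2 -> r5=0x00
body[2] add  r5, r1, #38 -> r5=0x4e
body[3] xor  r3, r5, r0 -> r3=0xd8
body[4] mov  r2, r3 -> r2=0xd8
epilogue: pop r3=0xb9, sp=0xe8
epilogue: pop r2=0xcd, sp=0xe9
r0: callee-saved, written=False
r4: caller-saved, written=False
r5: caller-saved, written=True
r6: caller-saved, written=False

SURVIVE = r0,r4,r6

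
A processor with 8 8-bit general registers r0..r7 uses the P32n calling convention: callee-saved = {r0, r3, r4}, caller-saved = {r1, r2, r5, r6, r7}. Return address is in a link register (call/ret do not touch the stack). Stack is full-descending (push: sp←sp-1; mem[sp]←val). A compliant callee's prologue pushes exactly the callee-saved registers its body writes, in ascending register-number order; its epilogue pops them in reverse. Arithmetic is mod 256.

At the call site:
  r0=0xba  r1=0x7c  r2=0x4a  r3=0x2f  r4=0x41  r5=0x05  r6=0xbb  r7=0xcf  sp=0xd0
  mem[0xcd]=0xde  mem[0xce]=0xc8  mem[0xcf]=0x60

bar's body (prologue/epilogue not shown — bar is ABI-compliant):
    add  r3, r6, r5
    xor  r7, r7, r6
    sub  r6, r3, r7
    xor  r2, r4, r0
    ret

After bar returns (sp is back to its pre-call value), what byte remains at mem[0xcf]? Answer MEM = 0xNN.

prologue: push r3 → mem[0xcf]=0x2f, sp=0xcf
body[0] add  r3, r6, r5 → r3=0xc0
body[1] xor  r7, r7, r6 → r7=0x74
body[2] sub  r6, r3, r7 → r6=0x4c
body[3] xor  r2, r4, r0 → r2=0xfb
epilogue: pop r3=0x2f, sp=0xd0
prologue pushed ['r3'] at ['0xcf']

MEM = 0x2f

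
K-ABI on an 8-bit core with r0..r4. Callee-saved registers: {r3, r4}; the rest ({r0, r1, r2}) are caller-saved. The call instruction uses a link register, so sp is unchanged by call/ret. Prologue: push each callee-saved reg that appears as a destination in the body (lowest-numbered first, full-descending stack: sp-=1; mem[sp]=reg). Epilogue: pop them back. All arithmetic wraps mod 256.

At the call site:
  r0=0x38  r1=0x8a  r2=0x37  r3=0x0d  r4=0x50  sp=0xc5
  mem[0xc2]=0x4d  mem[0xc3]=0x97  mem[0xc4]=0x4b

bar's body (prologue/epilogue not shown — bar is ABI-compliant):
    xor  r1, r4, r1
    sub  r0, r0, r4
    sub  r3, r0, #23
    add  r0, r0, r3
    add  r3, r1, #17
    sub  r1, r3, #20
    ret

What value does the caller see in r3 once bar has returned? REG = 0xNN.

prologue: push r3 → mem[0xc4]=0x0d, sp=0xc4
body[0] xor  r1, r4, r1 → r1=0xda
body[1] sub  r0, r0, r4 → r0=0xe8
body[2] sub  r3, r0, #23 → r3=0xd1
body[3] add  r0, r0, r3 → r0=0xb9
body[4] add  r3, r1, #17 → r3=0xeb
body[5] sub  r1, r3, #20 → r1=0xd7
epilogue: pop r3=0x0d, sp=0xc5
r3 is callee-saved → restored

REG = 0x0d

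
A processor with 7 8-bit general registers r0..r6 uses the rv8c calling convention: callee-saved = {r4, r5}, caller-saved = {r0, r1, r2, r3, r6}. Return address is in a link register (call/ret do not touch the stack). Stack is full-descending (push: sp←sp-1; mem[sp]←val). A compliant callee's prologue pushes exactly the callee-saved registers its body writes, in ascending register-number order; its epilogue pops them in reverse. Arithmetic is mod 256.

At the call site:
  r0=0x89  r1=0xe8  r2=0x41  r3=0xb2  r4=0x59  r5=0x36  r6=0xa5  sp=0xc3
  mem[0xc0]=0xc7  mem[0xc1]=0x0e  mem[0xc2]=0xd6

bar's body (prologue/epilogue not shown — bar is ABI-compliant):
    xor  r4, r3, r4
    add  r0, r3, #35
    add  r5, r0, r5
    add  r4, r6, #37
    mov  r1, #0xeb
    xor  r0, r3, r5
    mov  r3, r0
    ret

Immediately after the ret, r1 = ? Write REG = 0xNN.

prologue: push r4 -> mem[0xc2]=0x59, sp=0xc2
prologue: push r5 -> mem[0xc1]=0x36, sp=0xc1
body[0] xor  r4, r3, r4 -> r4=0xeb
body[1] add  r0, r3, #35 -> r0=0xd5
body[2] add  r5, r0, r5 -> r5=0x0b
body[3] add  r4, r6, #37 -> r4=0xca
body[4] mov  r1, #0xeb -> r1=0xeb
body[5] xor  r0, r3, r5 -> r0=0xb9
body[6] mov  r3, r0 -> r3=0xb9
epilogue: pop r5=0x36, sp=0xc2
epilogue: pop r4=0x59, sp=0xc3
r1 is caller-saved -> body value

REG = 0xeb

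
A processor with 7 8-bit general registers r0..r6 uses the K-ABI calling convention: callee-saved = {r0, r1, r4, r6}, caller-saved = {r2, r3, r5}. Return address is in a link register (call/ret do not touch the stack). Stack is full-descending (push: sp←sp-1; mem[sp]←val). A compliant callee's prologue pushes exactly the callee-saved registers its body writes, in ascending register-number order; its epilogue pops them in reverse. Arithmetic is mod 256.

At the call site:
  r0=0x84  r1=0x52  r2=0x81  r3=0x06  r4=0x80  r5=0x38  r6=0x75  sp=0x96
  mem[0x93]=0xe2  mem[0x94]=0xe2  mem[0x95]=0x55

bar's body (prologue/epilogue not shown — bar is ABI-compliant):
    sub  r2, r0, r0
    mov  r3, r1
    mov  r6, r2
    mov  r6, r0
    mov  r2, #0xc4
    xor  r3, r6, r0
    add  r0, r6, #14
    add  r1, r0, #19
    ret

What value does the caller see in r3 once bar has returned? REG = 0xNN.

REG = 0x00

prologue: push r0 → mem[0x95]=0x84, sp=0x95
prologue: push r1 → mem[0x94]=0x52, sp=0x94
prologue: push r6 → mem[0x93]=0x75, sp=0x93
body[0] sub  r2, r0, r0 → r2=0x00
body[1] mov  r3, r1 → r3=0x52
body[2] mov  r6, r2 → r6=0x00
body[3] mov  r6, r0 → r6=0x84
body[4] mov  r2, #0xc4 → r2=0xc4
body[5] xor  r3, r6, r0 → r3=0x00
body[6] add  r0, r6, #14 → r0=0x92
body[7] add  r1, r0, #19 → r1=0xa5
epilogue: pop r6=0x75, sp=0x94
epilogue: pop r1=0x52, sp=0x95
epilogue: pop r0=0x84, sp=0x96
r3 is caller-saved → body value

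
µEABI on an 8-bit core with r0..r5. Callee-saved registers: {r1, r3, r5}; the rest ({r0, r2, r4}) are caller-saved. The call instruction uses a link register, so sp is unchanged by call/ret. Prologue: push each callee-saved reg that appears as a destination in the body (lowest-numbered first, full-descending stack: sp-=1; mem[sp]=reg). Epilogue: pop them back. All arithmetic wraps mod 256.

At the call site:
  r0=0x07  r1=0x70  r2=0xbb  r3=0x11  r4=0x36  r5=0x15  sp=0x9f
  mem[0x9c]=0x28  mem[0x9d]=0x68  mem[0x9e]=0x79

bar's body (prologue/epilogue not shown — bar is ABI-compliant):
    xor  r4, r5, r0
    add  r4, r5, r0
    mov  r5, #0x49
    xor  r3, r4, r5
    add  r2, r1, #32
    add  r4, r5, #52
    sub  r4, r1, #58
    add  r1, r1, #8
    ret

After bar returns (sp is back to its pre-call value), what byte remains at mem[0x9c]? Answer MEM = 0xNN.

prologue: push r1 -> mem[0x9e]=0x70, sp=0x9e
prologue: push r3 -> mem[0x9d]=0x11, sp=0x9d
prologue: push r5 -> mem[0x9c]=0x15, sp=0x9c
body[0] xor  r4, r5, r0 -> r4=0x12
body[1] add  r4, r5, r0 -> r4=0x1c
body[2] mov  r5, #0x49 -> r5=0x49
body[3] xor  r3, r4, r5 -> r3=0x55
body[4] add  r2, r1, #32 -> r2=0x90
body[5] add  r4, r5, #52 -> r4=0x7d
body[6] sub  r4, r1, #58 -> r4=0x36
body[7] add  r1, r1, #8 -> r1=0x78
epilogue: pop r5=0x15, sp=0x9d
epilogue: pop r3=0x11, sp=0x9e
epilogue: pop r1=0x70, sp=0x9f
prologue pushed ['r1', 'r3', 'r5'] at ['0x9e', '0x9d', '0x9c']

MEM = 0x15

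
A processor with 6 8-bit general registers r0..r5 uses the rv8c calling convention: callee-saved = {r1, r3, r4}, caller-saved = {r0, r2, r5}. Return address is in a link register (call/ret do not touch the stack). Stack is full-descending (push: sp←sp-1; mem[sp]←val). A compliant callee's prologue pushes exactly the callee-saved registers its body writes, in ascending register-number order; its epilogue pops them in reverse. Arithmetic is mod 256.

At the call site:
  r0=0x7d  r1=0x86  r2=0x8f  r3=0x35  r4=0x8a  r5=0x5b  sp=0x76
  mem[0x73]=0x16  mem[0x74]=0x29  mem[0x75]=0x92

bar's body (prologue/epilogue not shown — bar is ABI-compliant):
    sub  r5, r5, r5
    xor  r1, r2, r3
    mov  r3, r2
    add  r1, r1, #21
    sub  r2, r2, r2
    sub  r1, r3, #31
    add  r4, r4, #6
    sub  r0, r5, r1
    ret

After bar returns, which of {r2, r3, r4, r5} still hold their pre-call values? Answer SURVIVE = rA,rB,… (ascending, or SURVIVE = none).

SURVIVE = r3,r4

prologue: push r1 -> mem[0x75]=0x86, sp=0x75
prologue: push r3 -> mem[0x74]=0x35, sp=0x74
prologue: push r4 -> mem[0x73]=0x8a, sp=0x73
body[0] sub  r5, r5, r5 -> r5=0x00
body[1] xor  r1, r2, r3 -> r1=0xba
body[2] mov  r3, r2 -> r3=0x8f
body[3] add  r1, r1, #21 -> r1=0xcf
body[4] sub  r2, r2, r2 -> r2=0x00
body[5] sub  r1, r3, #31 -> r1=0x70
body[6] add  r4, r4, #6 -> r4=0x90
body[7] sub  r0, r5, r1 -> r0=0x90
epilogue: pop r4=0x8a, sp=0x74
epilogue: pop r3=0x35, sp=0x75
epilogue: pop r1=0x86, sp=0x76
r2: caller-saved, written=True
r3: callee-saved, written=True
r4: callee-saved, written=True
r5: caller-saved, written=True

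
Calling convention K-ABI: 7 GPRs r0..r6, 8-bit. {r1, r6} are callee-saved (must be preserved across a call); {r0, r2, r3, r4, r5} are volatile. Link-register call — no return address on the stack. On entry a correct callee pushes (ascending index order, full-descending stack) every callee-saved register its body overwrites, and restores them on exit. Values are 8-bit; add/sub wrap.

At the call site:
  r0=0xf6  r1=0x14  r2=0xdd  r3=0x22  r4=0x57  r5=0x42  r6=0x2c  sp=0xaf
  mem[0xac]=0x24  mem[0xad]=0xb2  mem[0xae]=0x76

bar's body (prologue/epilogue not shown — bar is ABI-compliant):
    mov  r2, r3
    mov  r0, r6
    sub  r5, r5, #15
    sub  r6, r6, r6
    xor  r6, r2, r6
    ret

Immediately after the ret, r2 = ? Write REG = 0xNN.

prologue: push r6 → mem[0xae]=0x2c, sp=0xae
body[0] mov  r2, r3 → r2=0x22
body[1] mov  r0, r6 → r0=0x2c
body[2] sub  r5, r5, #15 → r5=0x33
body[3] sub  r6, r6, r6 → r6=0x00
body[4] xor  r6, r2, r6 → r6=0x22
epilogue: pop r6=0x2c, sp=0xaf
r2 is caller-saved → body value

REG = 0x22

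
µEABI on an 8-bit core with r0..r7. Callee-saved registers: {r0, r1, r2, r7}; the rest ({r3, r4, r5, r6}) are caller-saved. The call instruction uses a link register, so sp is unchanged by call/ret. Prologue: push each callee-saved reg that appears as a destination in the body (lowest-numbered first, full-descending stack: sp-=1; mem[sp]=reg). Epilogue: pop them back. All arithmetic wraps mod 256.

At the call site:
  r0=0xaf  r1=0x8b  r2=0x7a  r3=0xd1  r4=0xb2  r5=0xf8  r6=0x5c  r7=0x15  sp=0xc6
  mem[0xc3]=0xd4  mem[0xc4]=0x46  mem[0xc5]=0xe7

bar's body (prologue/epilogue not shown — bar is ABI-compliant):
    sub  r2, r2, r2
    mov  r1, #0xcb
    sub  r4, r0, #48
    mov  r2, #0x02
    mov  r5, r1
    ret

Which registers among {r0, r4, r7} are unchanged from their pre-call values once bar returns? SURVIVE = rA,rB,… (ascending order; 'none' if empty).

prologue: push r1 -> mem[0xc5]=0x8b, sp=0xc5
prologue: push r2 -> mem[0xc4]=0x7a, sp=0xc4
body[0] sub  r2, r2, r2 -> r2=0x00
body[1] mov  r1, #0xcb -> r1=0xcb
body[2] sub  r4, r0, #48 -> r4=0x7f
body[3] mov  r2, #0x02 -> r2=0x02
body[4] mov  r5, r1 -> r5=0xcb
epilogue: pop r2=0x7a, sp=0xc5
epilogue: pop r1=0x8b, sp=0xc6
r0: callee-saved, written=False
r4: caller-saved, written=True
r7: callee-saved, written=False

SURVIVE = r0,r7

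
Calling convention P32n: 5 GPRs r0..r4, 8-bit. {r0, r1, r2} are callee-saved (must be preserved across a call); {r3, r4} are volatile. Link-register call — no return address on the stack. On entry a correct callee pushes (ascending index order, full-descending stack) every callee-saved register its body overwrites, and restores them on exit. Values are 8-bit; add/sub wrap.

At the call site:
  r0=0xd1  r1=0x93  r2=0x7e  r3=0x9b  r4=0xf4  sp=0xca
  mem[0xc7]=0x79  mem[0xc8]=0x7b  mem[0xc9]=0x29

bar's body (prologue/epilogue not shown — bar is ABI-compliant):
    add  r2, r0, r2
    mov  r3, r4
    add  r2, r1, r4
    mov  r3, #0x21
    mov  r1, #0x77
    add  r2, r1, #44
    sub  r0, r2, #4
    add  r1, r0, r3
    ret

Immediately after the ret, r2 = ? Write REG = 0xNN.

prologue: push r0 -> mem[0xc9]=0xd1, sp=0xc9
prologue: push r1 -> mem[0xc8]=0x93, sp=0xc8
prologue: push r2 -> mem[0xc7]=0x7e, sp=0xc7
body[0] add  r2, r0, r2 -> r2=0x4f
body[1] mov  r3, r4 -> r3=0xf4
body[2] add  r2, r1, r4 -> r2=0x87
body[3] mov  r3, #0x21 -> r3=0x21
body[4] mov  r1, #0x77 -> r1=0x77
body[5] add  r2, r1, #44 -> r2=0xa3
body[6] sub  r0, r2, #4 -> r0=0x9f
body[7] add  r1, r0, r3 -> r1=0xc0
epilogue: pop r2=0x7e, sp=0xc8
epilogue: pop r1=0x93, sp=0xc9
epilogue: pop r0=0xd1, sp=0xca
r2 is callee-saved -> restored

REG = 0x7e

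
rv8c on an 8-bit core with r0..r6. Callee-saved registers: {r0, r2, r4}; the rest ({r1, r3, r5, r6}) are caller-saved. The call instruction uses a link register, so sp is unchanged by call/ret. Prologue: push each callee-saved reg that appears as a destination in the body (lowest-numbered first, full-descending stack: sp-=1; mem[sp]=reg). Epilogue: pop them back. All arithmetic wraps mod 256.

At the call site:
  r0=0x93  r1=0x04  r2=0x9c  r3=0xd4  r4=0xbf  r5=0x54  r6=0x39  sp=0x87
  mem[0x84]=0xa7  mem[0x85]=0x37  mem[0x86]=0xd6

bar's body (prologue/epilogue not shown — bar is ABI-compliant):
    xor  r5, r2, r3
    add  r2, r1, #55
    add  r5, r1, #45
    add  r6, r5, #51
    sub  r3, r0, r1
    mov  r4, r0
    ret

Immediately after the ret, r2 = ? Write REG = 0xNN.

REG = 0x9c

prologue: push r2 → mem[0x86]=0x9c, sp=0x86
prologue: push r4 → mem[0x85]=0xbf, sp=0x85
body[0] xor  r5, r2, r3 → r5=0x48
body[1] add  r2, r1, #55 → r2=0x3b
body[2] add  r5, r1, #45 → r5=0x31
body[3] add  r6, r5, #51 → r6=0x64
body[4] sub  r3, r0, r1 → r3=0x8f
body[5] mov  r4, r0 → r4=0x93
epilogue: pop r4=0xbf, sp=0x86
epilogue: pop r2=0x9c, sp=0x87
r2 is callee-saved → restored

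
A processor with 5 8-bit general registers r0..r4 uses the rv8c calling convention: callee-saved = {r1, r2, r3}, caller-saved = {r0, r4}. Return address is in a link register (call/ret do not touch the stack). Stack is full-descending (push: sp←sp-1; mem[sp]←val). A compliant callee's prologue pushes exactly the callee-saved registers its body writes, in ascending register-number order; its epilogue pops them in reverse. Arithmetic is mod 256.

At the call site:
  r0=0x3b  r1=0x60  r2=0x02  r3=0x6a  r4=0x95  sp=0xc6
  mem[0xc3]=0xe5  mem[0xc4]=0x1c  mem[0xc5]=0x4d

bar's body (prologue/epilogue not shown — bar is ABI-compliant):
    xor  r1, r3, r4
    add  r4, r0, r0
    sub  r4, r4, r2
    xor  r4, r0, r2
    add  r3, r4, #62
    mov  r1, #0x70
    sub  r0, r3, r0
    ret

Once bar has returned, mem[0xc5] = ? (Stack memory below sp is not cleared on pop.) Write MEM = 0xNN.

prologue: push r1 → mem[0xc5]=0x60, sp=0xc5
prologue: push r3 → mem[0xc4]=0x6a, sp=0xc4
body[0] xor  r1, r3, r4 → r1=0xff
body[1] add  r4, r0, r0 → r4=0x76
body[2] sub  r4, r4, r2 → r4=0x74
body[3] xor  r4, r0, r2 → r4=0x39
body[4] add  r3, r4, #62 → r3=0x77
body[5] mov  r1, #0x70 → r1=0x70
body[6] sub  r0, r3, r0 → r0=0x3c
epilogue: pop r3=0x6a, sp=0xc5
epilogue: pop r1=0x60, sp=0xc6
prologue pushed ['r1', 'r3'] at ['0xc5', '0xc4']

MEM = 0x60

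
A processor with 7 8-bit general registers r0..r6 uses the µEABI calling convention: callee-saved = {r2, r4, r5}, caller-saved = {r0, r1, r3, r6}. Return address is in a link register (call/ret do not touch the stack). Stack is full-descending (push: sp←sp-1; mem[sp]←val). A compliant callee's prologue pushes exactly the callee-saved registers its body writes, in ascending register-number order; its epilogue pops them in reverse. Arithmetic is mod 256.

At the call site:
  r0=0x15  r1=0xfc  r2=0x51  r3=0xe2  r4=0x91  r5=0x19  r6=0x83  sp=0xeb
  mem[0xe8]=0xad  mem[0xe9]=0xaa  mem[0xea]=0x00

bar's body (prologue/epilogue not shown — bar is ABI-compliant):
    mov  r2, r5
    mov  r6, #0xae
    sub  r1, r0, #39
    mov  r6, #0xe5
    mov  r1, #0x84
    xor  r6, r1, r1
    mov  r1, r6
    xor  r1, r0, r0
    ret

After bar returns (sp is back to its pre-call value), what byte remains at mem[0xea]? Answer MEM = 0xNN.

MEM = 0x51

prologue: push r2 -> mem[0xea]=0x51, sp=0xea
body[0] mov  r2, r5 -> r2=0x19
body[1] mov  r6, #0xae -> r6=0xae
body[2] sub  r1, r0, #39 -> r1=0xee
body[3] mov  r6, #0xe5 -> r6=0xe5
body[4] mov  r1, #0x84 -> r1=0x84
body[5] xor  r6, r1, r1 -> r6=0x00
body[6] mov  r1, r6 -> r1=0x00
body[7] xor  r1, r0, r0 -> r1=0x00
epilogue: pop r2=0x51, sp=0xeb
prologue pushed ['r2'] at ['0xea']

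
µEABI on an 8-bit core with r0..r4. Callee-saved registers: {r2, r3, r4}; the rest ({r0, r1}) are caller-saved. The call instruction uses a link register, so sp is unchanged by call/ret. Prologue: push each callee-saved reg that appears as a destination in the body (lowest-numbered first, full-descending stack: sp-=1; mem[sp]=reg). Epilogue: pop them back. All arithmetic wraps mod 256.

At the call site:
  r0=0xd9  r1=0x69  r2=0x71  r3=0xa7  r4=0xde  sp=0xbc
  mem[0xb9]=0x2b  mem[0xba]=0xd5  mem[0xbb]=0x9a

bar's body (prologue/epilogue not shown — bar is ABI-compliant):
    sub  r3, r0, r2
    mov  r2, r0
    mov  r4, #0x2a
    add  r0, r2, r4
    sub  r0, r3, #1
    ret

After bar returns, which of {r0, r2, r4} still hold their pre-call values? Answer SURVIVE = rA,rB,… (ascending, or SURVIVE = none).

prologue: push r2 -> mem[0xbb]=0x71, sp=0xbb
prologue: push r3 -> mem[0xba]=0xa7, sp=0xba
prologue: push r4 -> mem[0xb9]=0xde, sp=0xb9
body[0] sub  r3, r0, r2 -> r3=0x68
body[1] mov  r2, r0 -> r2=0xd9
body[2] mov  r4, #0x2a -> r4=0x2a
body[3] add  r0, r2, r4 -> r0=0x03
body[4] sub  r0, r3, #1 -> r0=0x67
epilogue: pop r4=0xde, sp=0xba
epilogue: pop r3=0xa7, sp=0xbb
epilogue: pop r2=0x71, sp=0xbc
r0: caller-saved, written=True
r2: callee-saved, written=True
r4: callee-saved, written=True

SURVIVE = r2,r4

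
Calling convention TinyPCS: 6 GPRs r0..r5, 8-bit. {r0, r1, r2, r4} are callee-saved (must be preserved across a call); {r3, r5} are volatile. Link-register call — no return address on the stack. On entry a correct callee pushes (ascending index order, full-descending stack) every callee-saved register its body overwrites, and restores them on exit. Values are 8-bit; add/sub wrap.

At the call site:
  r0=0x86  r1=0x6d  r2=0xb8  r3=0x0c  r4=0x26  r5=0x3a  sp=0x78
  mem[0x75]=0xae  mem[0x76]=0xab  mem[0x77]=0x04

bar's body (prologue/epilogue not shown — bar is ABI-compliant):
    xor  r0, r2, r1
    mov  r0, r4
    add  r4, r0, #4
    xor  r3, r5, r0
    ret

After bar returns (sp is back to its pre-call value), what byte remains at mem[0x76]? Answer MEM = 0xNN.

prologue: push r0 → mem[0x77]=0x86, sp=0x77
prologue: push r4 → mem[0x76]=0x26, sp=0x76
body[0] xor  r0, r2, r1 → r0=0xd5
body[1] mov  r0, r4 → r0=0x26
body[2] add  r4, r0, #4 → r4=0x2a
body[3] xor  r3, r5, r0 → r3=0x1c
epilogue: pop r4=0x26, sp=0x77
epilogue: pop r0=0x86, sp=0x78
prologue pushed ['r0', 'r4'] at ['0x77', '0x76']

MEM = 0x26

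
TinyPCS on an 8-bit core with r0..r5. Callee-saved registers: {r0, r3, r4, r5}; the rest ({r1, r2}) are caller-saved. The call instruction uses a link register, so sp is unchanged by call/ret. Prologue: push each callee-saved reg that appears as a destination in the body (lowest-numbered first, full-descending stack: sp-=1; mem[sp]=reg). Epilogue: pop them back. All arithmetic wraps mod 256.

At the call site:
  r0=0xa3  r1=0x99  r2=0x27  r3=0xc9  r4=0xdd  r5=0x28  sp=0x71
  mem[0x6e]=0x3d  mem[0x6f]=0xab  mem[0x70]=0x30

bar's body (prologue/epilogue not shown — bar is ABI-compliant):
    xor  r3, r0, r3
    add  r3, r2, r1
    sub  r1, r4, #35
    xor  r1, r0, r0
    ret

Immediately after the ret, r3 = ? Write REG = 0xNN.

REG = 0xc9

prologue: push r3 -> mem[0x70]=0xc9, sp=0x70
body[0] xor  r3, r0, r3 -> r3=0x6a
body[1] add  r3, r2, r1 -> r3=0xc0
body[2] sub  r1, r4, #35 -> r1=0xba
body[3] xor  r1, r0, r0 -> r1=0x00
epilogue: pop r3=0xc9, sp=0x71
r3 is callee-saved -> restored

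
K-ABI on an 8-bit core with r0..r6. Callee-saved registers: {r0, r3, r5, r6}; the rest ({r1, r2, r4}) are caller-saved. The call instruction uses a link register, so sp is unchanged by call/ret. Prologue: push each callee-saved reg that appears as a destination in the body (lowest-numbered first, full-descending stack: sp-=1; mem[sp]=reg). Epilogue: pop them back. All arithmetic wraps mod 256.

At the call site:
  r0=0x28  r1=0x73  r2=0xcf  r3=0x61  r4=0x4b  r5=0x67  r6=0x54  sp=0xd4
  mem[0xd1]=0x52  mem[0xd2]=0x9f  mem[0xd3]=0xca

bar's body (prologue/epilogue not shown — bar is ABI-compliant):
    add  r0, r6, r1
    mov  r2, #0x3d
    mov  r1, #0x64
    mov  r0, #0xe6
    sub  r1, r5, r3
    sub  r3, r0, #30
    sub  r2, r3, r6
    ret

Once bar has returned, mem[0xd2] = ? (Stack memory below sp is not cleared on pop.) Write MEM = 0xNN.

prologue: push r0 → mem[0xd3]=0x28, sp=0xd3
prologue: push r3 → mem[0xd2]=0x61, sp=0xd2
body[0] add  r0, r6, r1 → r0=0xc7
body[1] mov  r2, #0x3d → r2=0x3d
body[2] mov  r1, #0x64 → r1=0x64
body[3] mov  r0, #0xe6 → r0=0xe6
body[4] sub  r1, r5, r3 → r1=0x06
body[5] sub  r3, r0, #30 → r3=0xc8
body[6] sub  r2, r3, r6 → r2=0x74
epilogue: pop r3=0x61, sp=0xd3
epilogue: pop r0=0x28, sp=0xd4
prologue pushed ['r0', 'r3'] at ['0xd3', '0xd2']

MEM = 0x61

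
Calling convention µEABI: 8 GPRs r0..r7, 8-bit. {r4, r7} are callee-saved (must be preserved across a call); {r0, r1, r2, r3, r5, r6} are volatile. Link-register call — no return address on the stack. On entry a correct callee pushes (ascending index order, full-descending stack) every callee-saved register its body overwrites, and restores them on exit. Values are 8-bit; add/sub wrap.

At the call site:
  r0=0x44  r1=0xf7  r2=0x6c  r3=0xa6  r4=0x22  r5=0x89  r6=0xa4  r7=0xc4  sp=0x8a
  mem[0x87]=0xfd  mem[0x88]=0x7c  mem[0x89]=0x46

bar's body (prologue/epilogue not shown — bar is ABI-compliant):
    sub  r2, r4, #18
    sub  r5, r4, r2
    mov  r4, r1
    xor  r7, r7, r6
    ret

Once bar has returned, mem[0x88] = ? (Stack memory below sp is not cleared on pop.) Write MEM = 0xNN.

MEM = 0xc4

prologue: push r4 -> mem[0x89]=0x22, sp=0x89
prologue: push r7 -> mem[0x88]=0xc4, sp=0x88
body[0] sub  r2, r4, #18 -> r2=0x10
body[1] sub  r5, r4, r2 -> r5=0x12
body[2] mov  r4, r1 -> r4=0xf7
body[3] xor  r7, r7, r6 -> r7=0x60
epilogue: pop r7=0xc4, sp=0x89
epilogue: pop r4=0x22, sp=0x8a
prologue pushed ['r4', 'r7'] at ['0x89', '0x88']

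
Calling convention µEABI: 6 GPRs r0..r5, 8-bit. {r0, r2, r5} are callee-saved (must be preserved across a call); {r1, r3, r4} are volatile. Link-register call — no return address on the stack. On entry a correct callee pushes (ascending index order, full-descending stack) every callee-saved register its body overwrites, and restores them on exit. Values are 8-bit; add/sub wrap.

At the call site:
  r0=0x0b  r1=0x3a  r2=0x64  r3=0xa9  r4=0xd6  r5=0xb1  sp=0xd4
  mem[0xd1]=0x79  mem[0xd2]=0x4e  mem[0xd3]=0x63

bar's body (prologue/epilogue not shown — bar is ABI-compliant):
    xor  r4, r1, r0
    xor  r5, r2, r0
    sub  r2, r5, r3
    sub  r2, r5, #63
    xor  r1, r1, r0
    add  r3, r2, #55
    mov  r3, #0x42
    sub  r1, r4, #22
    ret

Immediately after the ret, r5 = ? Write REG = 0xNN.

REG = 0xb1

prologue: push r2 → mem[0xd3]=0x64, sp=0xd3
prologue: push r5 → mem[0xd2]=0xb1, sp=0xd2
body[0] xor  r4, r1, r0 → r4=0x31
body[1] xor  r5, r2, r0 → r5=0x6f
body[2] sub  r2, r5, r3 → r2=0xc6
body[3] sub  r2, r5, #63 → r2=0x30
body[4] xor  r1, r1, r0 → r1=0x31
body[5] add  r3, r2, #55 → r3=0x67
body[6] mov  r3, #0x42 → r3=0x42
body[7] sub  r1, r4, #22 → r1=0x1b
epilogue: pop r5=0xb1, sp=0xd3
epilogue: pop r2=0x64, sp=0xd4
r5 is callee-saved → restored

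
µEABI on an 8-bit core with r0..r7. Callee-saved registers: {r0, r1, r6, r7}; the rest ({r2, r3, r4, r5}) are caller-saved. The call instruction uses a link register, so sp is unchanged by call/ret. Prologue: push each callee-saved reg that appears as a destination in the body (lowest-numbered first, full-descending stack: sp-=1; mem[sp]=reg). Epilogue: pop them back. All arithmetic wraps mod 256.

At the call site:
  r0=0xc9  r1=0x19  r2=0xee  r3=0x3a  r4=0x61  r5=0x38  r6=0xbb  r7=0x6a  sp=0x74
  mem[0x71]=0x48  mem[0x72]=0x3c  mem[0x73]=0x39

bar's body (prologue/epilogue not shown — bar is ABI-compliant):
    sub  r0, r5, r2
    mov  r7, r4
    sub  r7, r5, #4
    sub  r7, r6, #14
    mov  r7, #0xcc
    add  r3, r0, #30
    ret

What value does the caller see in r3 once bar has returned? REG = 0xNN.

REG = 0x68

prologue: push r0 → mem[0x73]=0xc9, sp=0x73
prologue: push r7 → mem[0x72]=0x6a, sp=0x72
body[0] sub  r0, r5, r2 → r0=0x4a
body[1] mov  r7, r4 → r7=0x61
body[2] sub  r7, r5, #4 → r7=0x34
body[3] sub  r7, r6, #14 → r7=0xad
body[4] mov  r7, #0xcc → r7=0xcc
body[5] add  r3, r0, #30 → r3=0x68
epilogue: pop r7=0x6a, sp=0x73
epilogue: pop r0=0xc9, sp=0x74
r3 is caller-saved → body value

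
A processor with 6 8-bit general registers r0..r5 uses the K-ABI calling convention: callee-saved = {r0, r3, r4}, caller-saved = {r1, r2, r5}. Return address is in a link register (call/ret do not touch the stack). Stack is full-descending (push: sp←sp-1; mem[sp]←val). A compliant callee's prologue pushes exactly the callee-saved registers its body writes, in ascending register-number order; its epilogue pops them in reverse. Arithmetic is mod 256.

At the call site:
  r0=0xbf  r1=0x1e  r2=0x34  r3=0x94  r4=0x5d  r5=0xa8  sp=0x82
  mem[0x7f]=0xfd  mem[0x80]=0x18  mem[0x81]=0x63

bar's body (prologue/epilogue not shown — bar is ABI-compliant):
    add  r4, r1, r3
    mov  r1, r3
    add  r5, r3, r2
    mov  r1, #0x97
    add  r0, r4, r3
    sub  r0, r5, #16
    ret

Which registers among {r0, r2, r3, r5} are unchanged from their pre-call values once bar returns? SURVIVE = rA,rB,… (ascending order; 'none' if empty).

prologue: push r0 -> mem[0x81]=0xbf, sp=0x81
prologue: push r4 -> mem[0x80]=0x5d, sp=0x80
body[0] add  r4, r1, r3 -> r4=0xb2
body[1] mov  r1, r3 -> r1=0x94
body[2] add  r5, r3, r2 -> r5=0xc8
body[3] mov  r1, #0x97 -> r1=0x97
body[4] add  r0, r4, r3 -> r0=0x46
body[5] sub  r0, r5, #16 -> r0=0xb8
epilogue: pop r4=0x5d, sp=0x81
epilogue: pop r0=0xbf, sp=0x82
r0: callee-saved, written=True
r2: caller-saved, written=False
r3: callee-saved, written=False
r5: caller-saved, written=True

SURVIVE = r0,r2,r3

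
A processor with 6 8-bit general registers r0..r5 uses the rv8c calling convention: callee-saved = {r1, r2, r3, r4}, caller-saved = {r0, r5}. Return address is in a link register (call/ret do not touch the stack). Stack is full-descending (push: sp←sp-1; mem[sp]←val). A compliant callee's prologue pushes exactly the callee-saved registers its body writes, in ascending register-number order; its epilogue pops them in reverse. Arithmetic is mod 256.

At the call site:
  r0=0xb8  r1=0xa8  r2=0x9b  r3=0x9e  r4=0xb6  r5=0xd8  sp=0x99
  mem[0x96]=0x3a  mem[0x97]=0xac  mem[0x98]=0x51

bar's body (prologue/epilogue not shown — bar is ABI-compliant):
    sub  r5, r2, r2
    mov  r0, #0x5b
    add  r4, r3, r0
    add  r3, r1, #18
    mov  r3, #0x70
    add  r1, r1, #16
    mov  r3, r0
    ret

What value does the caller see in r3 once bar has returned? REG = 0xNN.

prologue: push r1 → mem[0x98]=0xa8, sp=0x98
prologue: push r3 → mem[0x97]=0x9e, sp=0x97
prologue: push r4 → mem[0x96]=0xb6, sp=0x96
body[0] sub  r5, r2, r2 → r5=0x00
body[1] mov  r0, #0x5b → r0=0x5b
body[2] add  r4, r3, r0 → r4=0xf9
body[3] add  r3, r1, #18 → r3=0xba
body[4] mov  r3, #0x70 → r3=0x70
body[5] add  r1, r1, #16 → r1=0xb8
body[6] mov  r3, r0 → r3=0x5b
epilogue: pop r4=0xb6, sp=0x97
epilogue: pop r3=0x9e, sp=0x98
epilogue: pop r1=0xa8, sp=0x99
r3 is callee-saved → restored

REG = 0x9e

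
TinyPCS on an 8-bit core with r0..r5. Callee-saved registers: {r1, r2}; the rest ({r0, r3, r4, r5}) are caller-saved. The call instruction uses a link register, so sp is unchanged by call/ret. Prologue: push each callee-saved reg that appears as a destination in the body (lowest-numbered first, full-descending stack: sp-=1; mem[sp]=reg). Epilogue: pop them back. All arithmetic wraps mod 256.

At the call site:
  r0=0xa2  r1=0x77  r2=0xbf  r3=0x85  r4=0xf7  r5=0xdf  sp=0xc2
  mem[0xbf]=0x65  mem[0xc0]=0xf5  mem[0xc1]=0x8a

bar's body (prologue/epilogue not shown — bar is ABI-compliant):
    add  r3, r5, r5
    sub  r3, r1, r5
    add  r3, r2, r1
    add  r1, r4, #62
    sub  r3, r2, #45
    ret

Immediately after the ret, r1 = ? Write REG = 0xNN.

REG = 0x77

prologue: push r1 -> mem[0xc1]=0x77, sp=0xc1
body[0] add  r3, r5, r5 -> r3=0xbe
body[1] sub  r3, r1, r5 -> r3=0x98
body[2] add  r3, r2, r1 -> r3=0x36
body[3] add  r1, r4, #62 -> r1=0x35
body[4] sub  r3, r2, #45 -> r3=0x92
epilogue: pop r1=0x77, sp=0xc2
r1 is callee-saved -> restored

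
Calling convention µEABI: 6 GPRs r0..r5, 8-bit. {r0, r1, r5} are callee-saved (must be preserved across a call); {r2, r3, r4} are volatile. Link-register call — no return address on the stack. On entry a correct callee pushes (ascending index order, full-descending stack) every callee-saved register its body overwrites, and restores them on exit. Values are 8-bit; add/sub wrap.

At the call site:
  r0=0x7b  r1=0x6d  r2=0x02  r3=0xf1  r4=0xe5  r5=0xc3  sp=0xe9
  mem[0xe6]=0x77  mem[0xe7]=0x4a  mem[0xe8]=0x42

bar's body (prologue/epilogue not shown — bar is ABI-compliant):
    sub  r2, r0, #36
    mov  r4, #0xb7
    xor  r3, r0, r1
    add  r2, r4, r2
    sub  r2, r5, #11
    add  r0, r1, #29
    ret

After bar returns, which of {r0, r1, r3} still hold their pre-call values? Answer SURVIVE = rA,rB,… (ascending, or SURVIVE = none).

prologue: push r0 → mem[0xe8]=0x7b, sp=0xe8
body[0] sub  r2, r0, #36 → r2=0x57
body[1] mov  r4, #0xb7 → r4=0xb7
body[2] xor  r3, r0, r1 → r3=0x16
body[3] add  r2, r4, r2 → r2=0x0e
body[4] sub  r2, r5, #11 → r2=0xb8
body[5] add  r0, r1, #29 → r0=0x8a
epilogue: pop r0=0x7b, sp=0xe9
r0: callee-saved, written=True
r1: callee-saved, written=False
r3: caller-saved, written=True

SURVIVE = r0,r1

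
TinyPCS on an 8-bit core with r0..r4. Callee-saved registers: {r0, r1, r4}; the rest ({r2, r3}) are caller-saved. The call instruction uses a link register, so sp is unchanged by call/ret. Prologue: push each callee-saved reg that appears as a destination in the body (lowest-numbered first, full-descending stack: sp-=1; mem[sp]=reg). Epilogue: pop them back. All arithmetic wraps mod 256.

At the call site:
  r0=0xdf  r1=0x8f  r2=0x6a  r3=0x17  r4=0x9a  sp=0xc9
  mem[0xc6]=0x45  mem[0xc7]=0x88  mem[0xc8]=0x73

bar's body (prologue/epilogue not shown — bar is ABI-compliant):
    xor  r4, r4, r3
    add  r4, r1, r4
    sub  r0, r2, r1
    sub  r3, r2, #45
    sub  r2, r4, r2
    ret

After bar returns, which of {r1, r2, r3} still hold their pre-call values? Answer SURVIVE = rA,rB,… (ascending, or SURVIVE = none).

SURVIVE = r1

prologue: push r0 → mem[0xc8]=0xdf, sp=0xc8
prologue: push r4 → mem[0xc7]=0x9a, sp=0xc7
body[0] xor  r4, r4, r3 → r4=0x8d
body[1] add  r4, r1, r4 → r4=0x1c
body[2] sub  r0, r2, r1 → r0=0xdb
body[3] sub  r3, r2, #45 → r3=0x3d
body[4] sub  r2, r4, r2 → r2=0xb2
epilogue: pop r4=0x9a, sp=0xc8
epilogue: pop r0=0xdf, sp=0xc9
r1: callee-saved, written=False
r2: caller-saved, written=True
r3: caller-saved, written=True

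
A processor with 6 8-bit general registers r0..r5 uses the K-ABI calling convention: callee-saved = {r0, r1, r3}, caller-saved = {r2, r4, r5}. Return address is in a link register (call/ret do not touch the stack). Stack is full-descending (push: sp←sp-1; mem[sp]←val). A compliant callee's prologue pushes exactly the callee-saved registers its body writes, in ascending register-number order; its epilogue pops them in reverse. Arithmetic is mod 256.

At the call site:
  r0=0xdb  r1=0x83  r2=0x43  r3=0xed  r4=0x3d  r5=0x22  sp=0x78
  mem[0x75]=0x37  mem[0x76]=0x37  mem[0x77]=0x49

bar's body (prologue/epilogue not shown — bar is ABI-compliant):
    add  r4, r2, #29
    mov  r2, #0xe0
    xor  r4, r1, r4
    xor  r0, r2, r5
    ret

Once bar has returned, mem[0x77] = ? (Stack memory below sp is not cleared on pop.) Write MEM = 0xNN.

prologue: push r0 → mem[0x77]=0xdb, sp=0x77
body[0] add  r4, r2, #29 → r4=0x60
body[1] mov  r2, #0xe0 → r2=0xe0
body[2] xor  r4, r1, r4 → r4=0xe3
body[3] xor  r0, r2, r5 → r0=0xc2
epilogue: pop r0=0xdb, sp=0x78
prologue pushed ['r0'] at ['0x77']

MEM = 0xdb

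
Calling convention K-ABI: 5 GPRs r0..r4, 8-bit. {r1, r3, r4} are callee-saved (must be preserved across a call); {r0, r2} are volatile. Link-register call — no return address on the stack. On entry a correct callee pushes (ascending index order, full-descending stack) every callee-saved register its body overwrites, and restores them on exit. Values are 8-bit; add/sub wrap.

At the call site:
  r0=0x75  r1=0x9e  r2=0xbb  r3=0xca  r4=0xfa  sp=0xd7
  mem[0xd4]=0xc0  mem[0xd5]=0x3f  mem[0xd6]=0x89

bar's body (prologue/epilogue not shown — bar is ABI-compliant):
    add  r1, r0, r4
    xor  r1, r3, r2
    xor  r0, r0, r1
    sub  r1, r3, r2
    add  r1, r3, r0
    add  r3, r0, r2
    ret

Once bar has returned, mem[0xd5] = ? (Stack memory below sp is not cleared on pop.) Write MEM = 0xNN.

MEM = 0xca

prologue: push r1 → mem[0xd6]=0x9e, sp=0xd6
prologue: push r3 → mem[0xd5]=0xca, sp=0xd5
body[0] add  r1, r0, r4 → r1=0x6f
body[1] xor  r1, r3, r2 → r1=0x71
body[2] xor  r0, r0, r1 → r0=0x04
body[3] sub  r1, r3, r2 → r1=0x0f
body[4] add  r1, r3, r0 → r1=0xce
body[5] add  r3, r0, r2 → r3=0xbf
epilogue: pop r3=0xca, sp=0xd6
epilogue: pop r1=0x9e, sp=0xd7
prologue pushed ['r1', 'r3'] at ['0xd6', '0xd5']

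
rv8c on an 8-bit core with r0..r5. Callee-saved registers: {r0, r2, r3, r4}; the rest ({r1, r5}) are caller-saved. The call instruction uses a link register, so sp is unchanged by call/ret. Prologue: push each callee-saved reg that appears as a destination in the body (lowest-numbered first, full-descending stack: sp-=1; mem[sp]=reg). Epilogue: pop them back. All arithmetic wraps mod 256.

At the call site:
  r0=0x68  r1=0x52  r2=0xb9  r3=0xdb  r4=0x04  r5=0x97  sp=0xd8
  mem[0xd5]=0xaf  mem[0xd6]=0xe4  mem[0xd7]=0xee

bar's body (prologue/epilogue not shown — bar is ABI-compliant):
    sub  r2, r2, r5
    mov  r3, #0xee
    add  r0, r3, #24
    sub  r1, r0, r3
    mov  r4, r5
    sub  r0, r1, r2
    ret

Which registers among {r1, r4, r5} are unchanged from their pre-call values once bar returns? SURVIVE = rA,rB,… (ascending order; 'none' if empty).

prologue: push r0 → mem[0xd7]=0x68, sp=0xd7
prologue: push r2 → mem[0xd6]=0xb9, sp=0xd6
prologue: push r3 → mem[0xd5]=0xdb, sp=0xd5
prologue: push r4 → mem[0xd4]=0x04, sp=0xd4
body[0] sub  r2, r2, r5 → r2=0x22
body[1] mov  r3, #0xee → r3=0xee
body[2] add  r0, r3, #24 → r0=0x06
body[3] sub  r1, r0, r3 → r1=0x18
body[4] mov  r4, r5 → r4=0x97
body[5] sub  r0, r1, r2 → r0=0xf6
epilogue: pop r4=0x04, sp=0xd5
epilogue: pop r3=0xdb, sp=0xd6
epilogue: pop r2=0xb9, sp=0xd7
epilogue: pop r0=0x68, sp=0xd8
r1: caller-saved, written=True
r4: callee-saved, written=True
r5: caller-saved, written=False

SURVIVE = r4,r5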